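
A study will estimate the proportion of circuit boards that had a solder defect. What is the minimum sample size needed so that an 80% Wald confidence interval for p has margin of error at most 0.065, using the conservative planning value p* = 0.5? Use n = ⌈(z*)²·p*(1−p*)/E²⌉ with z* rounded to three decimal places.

The 80% critical value is z* = 1.282.
p*(1−p*) = 0.50·0.50 = 0.2500.
Required n before rounding: 1.643524 × 0.2500 / 0.065² = 97.250.
⌈97.250⌉ = 98.

n = 98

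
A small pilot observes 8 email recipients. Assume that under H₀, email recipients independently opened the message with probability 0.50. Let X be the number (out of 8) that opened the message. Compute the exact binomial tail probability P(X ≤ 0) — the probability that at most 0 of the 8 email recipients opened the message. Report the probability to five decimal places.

P = 0.00391

X ~ Binomial(n=8, p=0.50).
P(X ≤ 0) = C(8,0)·0.50^0·0.50^8.
= 0.003906 = 0.00391.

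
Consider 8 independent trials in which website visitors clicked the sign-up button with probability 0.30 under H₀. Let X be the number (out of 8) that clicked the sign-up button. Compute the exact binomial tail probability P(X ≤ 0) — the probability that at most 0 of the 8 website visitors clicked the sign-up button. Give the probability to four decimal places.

P = 0.0576

X ~ Binomial(n=8, p=0.30).
P(X ≤ 0) = C(8,0)·0.30^0·0.70^8.
= 0.057648 = 0.0576.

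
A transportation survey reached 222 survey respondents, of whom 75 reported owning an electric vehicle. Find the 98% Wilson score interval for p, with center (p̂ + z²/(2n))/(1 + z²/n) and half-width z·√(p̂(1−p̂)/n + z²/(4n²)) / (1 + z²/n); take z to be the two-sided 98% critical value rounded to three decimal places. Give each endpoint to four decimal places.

Here p̂ = 75/222 = 0.33784 and z = 2.326 (z² = 5.410276).
1 + z²/n = 1.024371.
Adjusted center: (0.33784 + z²/(2n))/1.024371 = 0.34170.
Radicand: p̂(1−p̂)/n + z²/(4n²) = 0.001007673 + 0.000027444 = 0.001035117.
Half-width = z·√(radicand)/denom = 2.326·0.032173/1.024371 = 0.07305.
CI: 0.34170 ± 0.07305 = (0.2686, 0.4148).

(0.2686, 0.4148)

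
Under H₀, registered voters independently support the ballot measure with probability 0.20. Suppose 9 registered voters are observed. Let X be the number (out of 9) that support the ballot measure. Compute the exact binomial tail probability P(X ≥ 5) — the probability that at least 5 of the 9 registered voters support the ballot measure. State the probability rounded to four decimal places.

P = 0.0196

X ~ Binomial(n=9, p=0.20).
P(X ≥ 5) = Σ_{j=5}^{9} C(9,j)·0.20^j·0.80^{9−j}.
= 0.016515 + 0.002753 + 0.000295 + 0.000018 + 0.000001 = 0.0196.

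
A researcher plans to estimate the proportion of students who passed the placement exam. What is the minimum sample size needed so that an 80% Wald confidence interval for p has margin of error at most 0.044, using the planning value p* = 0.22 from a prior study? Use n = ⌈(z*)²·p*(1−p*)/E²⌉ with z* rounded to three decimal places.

The 80% critical value is z* = 1.282.
p*(1−p*) = 0.22·0.78 = 0.1716.
Required n before rounding: 1.643524 × 0.1716 / 0.044² = 145.676.
Rounding up, n = 146.

n = 146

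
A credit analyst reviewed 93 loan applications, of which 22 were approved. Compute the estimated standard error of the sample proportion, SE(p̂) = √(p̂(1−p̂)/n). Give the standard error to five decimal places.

p̂ = 22/93 = 0.23656.
p̂(1−p̂) = 0.180599.
SE = √(0.180599/93) = √0.001941925 = 0.04407.

SE = 0.04407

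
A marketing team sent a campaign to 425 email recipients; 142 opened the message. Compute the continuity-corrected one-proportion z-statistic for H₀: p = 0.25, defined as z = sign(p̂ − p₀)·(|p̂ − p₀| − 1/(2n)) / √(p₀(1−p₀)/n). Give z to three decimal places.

The sample proportion is 142/425 = 0.33412. p̂ − p₀ = 0.084118.
1/(2n) = 0.001176.
Corrected numerator: |0.084118| − 0.001176 = 0.082942.
Null standard error: √(0.25·0.75/425) = √0.000441176 = 0.021004.
z = +0.082942/0.021004 = 3.949.

z = 3.949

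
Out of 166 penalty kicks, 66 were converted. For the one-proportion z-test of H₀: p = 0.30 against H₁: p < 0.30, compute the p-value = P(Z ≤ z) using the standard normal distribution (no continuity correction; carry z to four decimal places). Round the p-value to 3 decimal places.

p̂ = 66/166 = 0.39759.
Under H₀, SE = √(p₀(1−p₀)/n) = √(0.30·0.70/166) = √0.001265060 = 0.035568.
Test statistic (full precision, shown to 4 dp): z = (66/166 − 0.30)/SE₀ ≈ 2.7438.
p-value = P(Z ≤ z) with z = 2.7438 → 0.997.

p-value = 0.997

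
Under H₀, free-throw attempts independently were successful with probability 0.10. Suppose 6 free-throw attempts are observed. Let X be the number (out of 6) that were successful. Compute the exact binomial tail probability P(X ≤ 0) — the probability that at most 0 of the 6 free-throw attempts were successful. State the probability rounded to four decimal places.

X ~ Binomial(n=6, p=0.10).
P(X ≤ 0) = C(6,0)·0.10^0·0.90^6.
= 0.531441 = 0.5314.

P = 0.5314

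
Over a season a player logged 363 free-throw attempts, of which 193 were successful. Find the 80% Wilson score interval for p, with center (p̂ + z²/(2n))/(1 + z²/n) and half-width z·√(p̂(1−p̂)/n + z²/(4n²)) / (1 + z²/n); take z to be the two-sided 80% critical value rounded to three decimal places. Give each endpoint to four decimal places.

p̂ = 193/363 = 0.53168; z = 1.282, so z² = 1.643524.
1 + z²/n = 1.004528.
Center = (0.53168 + 0.002264)/1.004528 = 0.53154.
Radicand: p̂(1−p̂)/n + z²/(4n²) = 0.000685940 + 0.000003118 = 0.000689058.
Half-width = z·√(radicand)/denom = 1.282·0.026250/1.004528 = 0.03350.
CI: 0.53154 ± 0.03350 = (0.4980, 0.5650).

(0.4980, 0.5650)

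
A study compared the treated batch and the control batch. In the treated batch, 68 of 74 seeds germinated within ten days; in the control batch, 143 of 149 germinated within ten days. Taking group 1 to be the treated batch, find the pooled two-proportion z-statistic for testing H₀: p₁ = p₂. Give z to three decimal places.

z = -1.272

Sample proportions: p̂₁ = 68/74 = 0.91892 and p̂₂ = 143/149 = 0.95973.
Pooled p̂ = (68+143)/(74+149) = 211/223 = 0.94619.
SE = √[p̂(1−p̂)(1/n₁+1/n₂)] = √[0.94619·0.05381·(1/74+1/149)] ≈ 0.032090.
z = -0.04081/0.032090 = -1.272.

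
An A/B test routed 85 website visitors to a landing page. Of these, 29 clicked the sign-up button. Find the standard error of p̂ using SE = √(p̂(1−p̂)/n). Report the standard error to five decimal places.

p̂ = 29/85 = 0.34118.
p̂(1−p̂) = 0.224776.
Dividing by n and taking the root: √0.002644424 = 0.05142.

SE = 0.05142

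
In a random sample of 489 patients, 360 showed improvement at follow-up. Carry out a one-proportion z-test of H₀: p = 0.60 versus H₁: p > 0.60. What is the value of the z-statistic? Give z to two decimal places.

z = 6.15

The sample proportion is 360/489 = 0.73620.
Under H₀, SE = √(p₀(1−p₀)/n) = √(0.60·0.40/489) = √0.000490798 = 0.022154.
z = (0.73620 − 0.60)/0.022154 = 0.13620/0.022154 = 6.15.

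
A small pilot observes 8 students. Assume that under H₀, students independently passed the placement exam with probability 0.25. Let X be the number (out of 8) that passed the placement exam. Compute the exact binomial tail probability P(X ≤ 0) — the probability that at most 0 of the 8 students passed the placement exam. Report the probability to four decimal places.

X ~ Binomial(n=8, p=0.25).
P(X ≤ 0) = C(8,0)·0.25^0·0.75^8.
= 0.100113 = 0.1001.

P = 0.1001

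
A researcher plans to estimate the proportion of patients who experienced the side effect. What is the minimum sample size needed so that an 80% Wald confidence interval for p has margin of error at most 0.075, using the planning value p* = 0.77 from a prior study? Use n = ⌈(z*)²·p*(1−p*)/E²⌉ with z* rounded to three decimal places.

n = 52

z* = 1.282 at the 80% level.
p*(1−p*) = 0.77·0.23 = 0.1771.
(z*)²·p*(1−p*)/E² = 1.643524·0.1771/0.005625 = 51.745.
⌈51.745⌉ = 52.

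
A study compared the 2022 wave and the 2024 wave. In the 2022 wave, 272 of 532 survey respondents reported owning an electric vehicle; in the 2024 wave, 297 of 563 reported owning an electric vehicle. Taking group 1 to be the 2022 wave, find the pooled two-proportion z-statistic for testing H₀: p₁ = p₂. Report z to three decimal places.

z = -0.538

Sample proportions: p̂₁ = 272/532 = 0.51128 and p̂₂ = 297/563 = 0.52753.
Pooled p̂ = (272+297)/(532+563) = 569/1095 = 0.51963.
Pooled SE = √[0.2496145·0.00365590] ≈ 0.030209.
z = -0.01625/0.030209 = -0.538.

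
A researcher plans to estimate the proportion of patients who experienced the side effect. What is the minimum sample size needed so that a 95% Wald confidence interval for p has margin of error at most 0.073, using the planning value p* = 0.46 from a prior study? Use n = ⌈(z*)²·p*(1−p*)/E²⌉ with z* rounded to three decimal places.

z* = 1.960 at the 95% level.
p*(1−p*) = 0.2484.
Required n before rounding: 3.841600 × 0.2484 / 0.073² = 179.068.
⌈179.068⌉ = 180.

n = 180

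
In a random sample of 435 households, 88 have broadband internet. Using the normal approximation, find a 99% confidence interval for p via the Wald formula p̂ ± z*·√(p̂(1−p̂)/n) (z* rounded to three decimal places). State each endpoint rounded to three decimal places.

(0.153, 0.252)

Sample proportion p̂ = 88/435 = 0.20230.
SE = √(p̂(1−p̂)/n) = √(0.161374/435) = 0.019261.
The 99% critical value is z* = 2.576.
Margin = 2.576·0.019261 = 0.04962.
So the interval runs from 0.153 to 0.252.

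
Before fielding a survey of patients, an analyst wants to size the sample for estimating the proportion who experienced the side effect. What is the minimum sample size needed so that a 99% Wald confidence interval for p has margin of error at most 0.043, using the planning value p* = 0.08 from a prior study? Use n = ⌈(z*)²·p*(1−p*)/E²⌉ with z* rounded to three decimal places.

n = 265

z* = 2.576 at the 99% level.
p*(1−p*) = 0.0736.
(z*)²·p*(1−p*)/E² = 6.635776·0.0736/0.001849 = 264.139.
⌈264.139⌉ = 265.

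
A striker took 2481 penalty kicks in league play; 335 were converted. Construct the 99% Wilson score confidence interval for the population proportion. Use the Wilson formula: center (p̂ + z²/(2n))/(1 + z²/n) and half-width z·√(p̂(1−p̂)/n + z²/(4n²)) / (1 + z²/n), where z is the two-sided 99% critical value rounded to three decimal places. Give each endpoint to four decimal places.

(0.1183, 0.1537)

p̂ = 335/2481 = 0.13503; z = 2.576, so z² = 6.635776.
Denominator 1 + z²/n = 1 + 6.635776/2481 = 1.002675.
Adjusted center: (0.13503 + z²/(2n))/1.002675 = 0.13600.
Radicand: p̂(1−p̂)/n + z²/(4n²) = 0.000047075 + 0.000000270 = 0.000047345.
Half-width = 2.576·√0.000047345/1.002675 = 0.01768.
So the interval runs from 0.1183 to 0.1537.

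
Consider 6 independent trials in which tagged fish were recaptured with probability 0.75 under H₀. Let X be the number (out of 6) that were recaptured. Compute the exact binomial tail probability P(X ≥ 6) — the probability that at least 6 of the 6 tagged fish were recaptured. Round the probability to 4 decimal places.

X ~ Binomial(n=6, p=0.75).
P(X ≥ 6) = C(6,6)·0.75^6·0.25^0.
= 0.177979 = 0.1780.

P = 0.1780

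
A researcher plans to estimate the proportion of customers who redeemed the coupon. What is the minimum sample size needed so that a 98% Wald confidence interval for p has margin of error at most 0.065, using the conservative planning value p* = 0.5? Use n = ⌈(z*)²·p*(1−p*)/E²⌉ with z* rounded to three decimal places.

The 98% critical value is z* = 2.326.
p*(1−p*) = 0.50·0.50 = 0.2500.
(z*)²·p*(1−p*)/E² = 5.410276·0.2500/0.004225 = 320.135.
Rounding up, n = 321.

n = 321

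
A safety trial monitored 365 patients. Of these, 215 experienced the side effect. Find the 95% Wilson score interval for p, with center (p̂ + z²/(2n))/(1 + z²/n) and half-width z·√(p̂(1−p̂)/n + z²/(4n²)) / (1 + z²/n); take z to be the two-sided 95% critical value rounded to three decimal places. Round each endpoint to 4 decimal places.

(0.5379, 0.6383)

p̂ = 215/365 = 0.58904; z = 1.960, so z² = 3.841600.
Denominator 1 + z²/n = 1 + 3.841600/365 = 1.010525.
Adjusted center: (0.58904 + z²/(2n))/1.010525 = 0.58811.
Radicand: p̂(1−p̂)/n + z²/(4n²) = 0.000663210 + 0.000007209 = 0.000670419.
Half-width = z·√(radicand)/denom = 1.960·0.025892/1.010525 = 0.05022.
So the interval runs from 0.5379 to 0.6383.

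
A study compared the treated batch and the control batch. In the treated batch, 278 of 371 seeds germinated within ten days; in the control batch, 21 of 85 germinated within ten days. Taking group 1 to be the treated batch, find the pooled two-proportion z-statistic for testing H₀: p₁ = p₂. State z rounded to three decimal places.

Sample proportions: p̂₁ = 278/371 = 0.74933 and p̂₂ = 21/85 = 0.24706.
Pooling: p̂ = 299/456 = 0.65570.
SE = √[p̂(1−p̂)(1/n₁+1/n₂)] = √[0.65570·0.34430·(1/371+1/85)] ≈ 0.057136.
z = 0.50227/0.057136 = 8.791.

z = 8.791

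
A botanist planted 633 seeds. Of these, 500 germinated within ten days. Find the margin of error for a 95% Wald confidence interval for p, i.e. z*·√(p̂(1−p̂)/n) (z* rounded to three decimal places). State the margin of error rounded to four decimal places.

Sample proportion p̂ = 500/633 = 0.78989.
SE(p̂) = √(0.78989·0.21011/633) = 0.016192.
The 95% critical value is z* = 1.960.
Margin of error = z*·SE = 1.960 × 0.016192 = 0.0317.

ME = 0.0317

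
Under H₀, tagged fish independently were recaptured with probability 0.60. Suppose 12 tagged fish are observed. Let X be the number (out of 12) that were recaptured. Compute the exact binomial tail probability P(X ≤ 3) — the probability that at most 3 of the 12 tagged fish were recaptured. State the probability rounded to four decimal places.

P = 0.0153

X ~ Binomial(n=12, p=0.60).
P(X ≤ 3) = C(12,0)·0.60^0·0.40^12 + C(12,1)·0.60^1·0.40^11 + C(12,2)·0.60^2·0.40^10 + C(12,3)·0.60^3·0.40^9.
= 0.000017 + 0.000302 + 0.002491 + 0.012457 = 0.0153.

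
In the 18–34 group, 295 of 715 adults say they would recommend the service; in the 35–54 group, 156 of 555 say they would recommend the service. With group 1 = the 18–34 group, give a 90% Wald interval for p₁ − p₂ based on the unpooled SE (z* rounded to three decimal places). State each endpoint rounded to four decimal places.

(0.0879, 0.1751)

p̂₁ = 295/715 = 0.41259, p̂₂ = 156/555 = 0.28108; p̂₁ − p̂₂ = 0.13151.
Unpooled SE = √(p̂₁(1−p̂₁)/n₁ + p̂₂(1−p̂₂)/n₂) = √(0.000338964 + 0.000364098) = 0.026515.
The 90% critical value is z* = 1.645. Margin of error = 0.04362.
CI: 0.13151 ± 0.04362 = (0.0879, 0.1751).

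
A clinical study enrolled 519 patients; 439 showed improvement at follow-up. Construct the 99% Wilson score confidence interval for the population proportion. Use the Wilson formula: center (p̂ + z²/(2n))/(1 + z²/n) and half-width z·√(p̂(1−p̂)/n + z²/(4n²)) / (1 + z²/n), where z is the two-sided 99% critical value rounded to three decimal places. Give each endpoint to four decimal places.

(0.8007, 0.8823)

p̂ = 439/519 = 0.84586; z = 2.576, so z² = 6.635776.
1 + z²/n = 1.012786.
Adjusted center: (0.84586 + z²/(2n))/1.012786 = 0.84149.
Radicand: p̂(1−p̂)/n + z²/(4n²) = 0.000251219 + 0.000006159 = 0.000257378.
Half-width = z·√(radicand)/denom = 2.576·0.016043/1.012786 = 0.04081.
CI: 0.84149 ± 0.04081 = (0.8007, 0.8823).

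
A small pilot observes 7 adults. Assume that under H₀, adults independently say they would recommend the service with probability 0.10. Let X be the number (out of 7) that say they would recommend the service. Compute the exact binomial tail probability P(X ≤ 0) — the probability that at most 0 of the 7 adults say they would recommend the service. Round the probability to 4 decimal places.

P = 0.4783

X is binomial with n = 7 and p = 0.10.
P(X ≤ 0) = C(7,0)·0.10^0·0.90^7.
= 0.478297 = 0.4783.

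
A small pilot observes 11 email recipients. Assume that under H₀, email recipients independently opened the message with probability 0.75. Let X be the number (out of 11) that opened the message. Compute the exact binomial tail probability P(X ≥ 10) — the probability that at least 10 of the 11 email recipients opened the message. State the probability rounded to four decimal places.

P = 0.1971

X is binomial with n = 11 and p = 0.75.
P(X ≥ 10) = C(11,10)·0.75^10·0.25^1 + C(11,11)·0.75^11·0.25^0.
= 0.154862 + 0.042235 = 0.1971.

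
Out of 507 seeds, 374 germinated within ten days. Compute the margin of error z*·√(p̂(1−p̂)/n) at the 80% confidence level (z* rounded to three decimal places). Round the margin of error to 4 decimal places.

ME = 0.0250

p̂ = 374/507 = 0.73767.
Standard error of p̂: √(0.193512/507) = √0.000381680 = 0.019537.
The 80% critical value is z* = 1.282.
ME = 1.282·0.019537 = 0.0250.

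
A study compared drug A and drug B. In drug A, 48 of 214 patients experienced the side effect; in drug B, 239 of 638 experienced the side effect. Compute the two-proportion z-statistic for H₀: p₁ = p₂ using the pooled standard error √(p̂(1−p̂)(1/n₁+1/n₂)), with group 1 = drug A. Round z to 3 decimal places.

p̂₁ = 48/214 = 0.22430, p̂₂ = 239/638 = 0.37461.
Pooled p̂ = (48+239)/(214+638) = 287/852 = 0.33685.
Pooled SE = √[0.2233835·0.00624030] ≈ 0.037336.
z = -0.15031/0.037336 = -4.026.

z = -4.026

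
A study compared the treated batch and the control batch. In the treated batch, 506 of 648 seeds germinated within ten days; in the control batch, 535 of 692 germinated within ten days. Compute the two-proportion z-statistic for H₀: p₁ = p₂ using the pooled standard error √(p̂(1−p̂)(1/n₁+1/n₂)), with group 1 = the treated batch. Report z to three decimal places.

Sample proportions: p̂₁ = 506/648 = 0.78086 and p̂₂ = 535/692 = 0.77312.
Pooled p̂ = (506+535)/(648+692) = 1041/1340 = 0.77687.
SE = √[p̂(1−p̂)(1/n₁+1/n₂)] = √[0.77687·0.22313·(1/648+1/692)] ≈ 0.022760.
z = 0.00774/0.022760 = 0.340.

z = 0.340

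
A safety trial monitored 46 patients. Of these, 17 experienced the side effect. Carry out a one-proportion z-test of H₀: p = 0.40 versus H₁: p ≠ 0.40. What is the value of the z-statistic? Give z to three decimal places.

The sample proportion is 17/46 = 0.36957.
Null standard error: √(0.40·0.60/46) = √0.005217391 = 0.072232.
z = (0.36957 − 0.40)/0.072232 = -0.03043/0.072232 = -0.421.

z = -0.421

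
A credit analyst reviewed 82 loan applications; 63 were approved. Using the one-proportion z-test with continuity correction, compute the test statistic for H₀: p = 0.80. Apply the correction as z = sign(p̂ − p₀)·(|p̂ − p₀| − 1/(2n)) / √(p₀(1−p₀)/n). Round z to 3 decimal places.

z = -0.580

p̂ = 63/82 = 0.76829. p̂ − p₀ = -0.031707.
Continuity correction 1/(2n) = 1/164 = 0.006098.
Corrected numerator: |-0.031707| − 0.006098 = 0.025609.
SE₀ = √(0.80·0.20/82) = 0.044173.
z = −0.025609/0.044173 = -0.580.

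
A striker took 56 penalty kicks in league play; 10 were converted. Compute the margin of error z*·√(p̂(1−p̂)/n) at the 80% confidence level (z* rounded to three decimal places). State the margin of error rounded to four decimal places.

ME = 0.0656

With x = 10 successes in n = 56, p̂ = 0.17857.
SE(p̂) = √(0.17857·0.82143/56) = 0.051180.
z* = 1.282 at the 80% level.
Margin of error = z*·SE = 1.282 × 0.051180 = 0.0656.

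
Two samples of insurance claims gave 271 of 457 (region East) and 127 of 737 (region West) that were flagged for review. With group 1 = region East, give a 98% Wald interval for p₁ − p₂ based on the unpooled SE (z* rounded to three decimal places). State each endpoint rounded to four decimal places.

(0.3582, 0.4832)

p̂₁ = 271/457 = 0.59300, p̂₂ = 127/737 = 0.17232; p̂₁ − p̂₂ = 0.42068.
SE = √(0.000528121 + 0.000193522) = √0.000721643 = 0.026863.
z* = 2.326 at the 98% level. Margin = 2.326·0.026863 = 0.06248.
So the interval runs from 0.3582 to 0.4832.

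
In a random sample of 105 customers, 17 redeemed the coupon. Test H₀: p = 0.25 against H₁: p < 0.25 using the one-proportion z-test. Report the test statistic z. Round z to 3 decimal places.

Sample proportion p̂ = 17/105 = 0.16190.
SE₀ = √(0.25·0.75/105) = 0.042258.
Test statistic: z = -0.08810/0.042258 = -2.085.

z = -2.085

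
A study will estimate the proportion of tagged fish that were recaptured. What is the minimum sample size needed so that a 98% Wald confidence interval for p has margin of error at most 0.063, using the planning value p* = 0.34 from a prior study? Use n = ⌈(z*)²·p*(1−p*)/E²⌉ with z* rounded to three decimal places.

The 98% critical value is z* = 2.326.
p*(1−p*) = 0.2244.
Required n before rounding: 5.410276 × 0.2244 / 0.063² = 305.887.
Rounding up, n = 306.

n = 306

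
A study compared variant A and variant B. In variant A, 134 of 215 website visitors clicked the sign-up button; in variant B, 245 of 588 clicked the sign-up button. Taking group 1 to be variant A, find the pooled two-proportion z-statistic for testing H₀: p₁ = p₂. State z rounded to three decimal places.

z = 5.192

Sample proportions: p̂₁ = 134/215 = 0.62326 and p̂₂ = 245/588 = 0.41667.
Pooled p̂ = (134+245)/(215+588) = 379/803 = 0.47198.
SE = √[p̂(1−p̂)(1/n₁+1/n₂)] = √[0.47198·0.52802·(1/215+1/588)] ≈ 0.039787.
z = (p̂₁ − p̂₂)/SE = (0.62326 − 0.41667)/0.039787 = 0.20659/0.039787 = 5.192.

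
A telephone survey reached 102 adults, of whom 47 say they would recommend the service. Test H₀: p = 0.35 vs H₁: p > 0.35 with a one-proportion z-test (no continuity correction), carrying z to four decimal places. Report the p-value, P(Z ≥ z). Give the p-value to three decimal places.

With x = 47 successes in n = 102, p̂ = 0.46078.
Null standard error: √(0.35·0.65/102) = √0.002230392 = 0.047227.
Test statistic (full precision, shown to 4 dp): z = (47/102 − 0.35)/SE₀ ≈ 2.3458.
From the standard normal, P(Z ≥ z) = 0.009.

p-value = 0.009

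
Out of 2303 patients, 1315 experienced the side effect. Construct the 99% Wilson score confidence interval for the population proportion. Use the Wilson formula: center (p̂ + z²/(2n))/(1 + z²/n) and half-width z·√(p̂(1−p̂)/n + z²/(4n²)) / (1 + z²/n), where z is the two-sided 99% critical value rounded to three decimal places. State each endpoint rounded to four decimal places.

(0.5443, 0.5973)

p̂ = 1315/2303 = 0.57099; z = 2.576, so z² = 6.635776.
Denominator 1 + z²/n = 1 + 6.635776/2303 = 1.002881.
Adjusted center: (0.57099 + z²/(2n))/1.002881 = 0.57079.
Radicand: p̂(1−p̂)/n + z²/(4n²) = 0.000106366 + 0.000000313 = 0.000106679.
Half-width = z·√(radicand)/denom = 2.576·0.010329/1.002881 = 0.02653.
So the interval runs from 0.5443 to 0.5973.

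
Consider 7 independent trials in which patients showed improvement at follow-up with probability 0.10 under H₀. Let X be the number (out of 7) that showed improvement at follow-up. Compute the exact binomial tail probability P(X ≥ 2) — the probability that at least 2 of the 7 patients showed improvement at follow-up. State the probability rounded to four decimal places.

P = 0.1497

X ~ Binomial(n=7, p=0.10).
P(X ≥ 2) = Σ_{j=2}^{7} C(7,j)·0.10^j·0.90^{7−j}.
= 0.124003 + 0.022964 + 0.002552 + 0.000170 + 0.000006 + 0.000000 = 0.1497.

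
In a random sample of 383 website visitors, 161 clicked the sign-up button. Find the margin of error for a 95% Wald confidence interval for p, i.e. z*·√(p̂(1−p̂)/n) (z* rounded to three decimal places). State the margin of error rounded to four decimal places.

ME = 0.0494

p̂ = 161/383 = 0.42037.
SE = √(p̂(1−p̂)/n) = √(0.243658/383) = 0.025223.
For 95% confidence, z* = 1.960.
ME = 1.960·0.025223 = 0.0494.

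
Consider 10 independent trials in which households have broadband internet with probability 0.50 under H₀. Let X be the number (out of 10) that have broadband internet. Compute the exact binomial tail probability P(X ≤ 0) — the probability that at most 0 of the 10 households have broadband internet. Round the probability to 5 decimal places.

X ~ Binomial(n=10, p=0.50).
P(X ≤ 0) = C(10,0)·0.50^0·0.50^10.
= 0.000977 = 0.00098.

P = 0.00098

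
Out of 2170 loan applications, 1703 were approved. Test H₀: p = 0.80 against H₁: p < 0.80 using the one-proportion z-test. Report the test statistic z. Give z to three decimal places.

z = -1.771

Sample proportion p̂ = 1703/2170 = 0.78479.
Null standard error: √(0.80·0.20/2170) = √0.000073733 = 0.008587.
z = (p̂ − p₀)/SE = (0.78479 − 0.80)/0.008587 = -1.771.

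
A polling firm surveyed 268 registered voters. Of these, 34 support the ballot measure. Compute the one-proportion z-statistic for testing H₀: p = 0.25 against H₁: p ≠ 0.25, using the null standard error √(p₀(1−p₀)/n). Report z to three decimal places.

Sample proportion p̂ = 34/268 = 0.12687.
SE₀ = √(0.25·0.75/268) = 0.026450.
z = (0.12687 − 0.25)/0.026450 = -0.12313/0.026450 = -4.655.

z = -4.655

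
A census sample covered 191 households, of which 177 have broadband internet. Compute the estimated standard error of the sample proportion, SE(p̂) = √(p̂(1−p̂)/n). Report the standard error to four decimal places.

SE = 0.0189

p̂ = 177/191 = 0.92670.
p̂(1−p̂) = 0.92670·0.07330 = 0.067927.
SE = √(0.067927/191) = 0.0189.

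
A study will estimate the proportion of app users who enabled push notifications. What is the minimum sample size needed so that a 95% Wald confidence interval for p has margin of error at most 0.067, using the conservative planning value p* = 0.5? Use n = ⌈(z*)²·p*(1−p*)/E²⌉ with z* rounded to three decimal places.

n = 214

For 95% confidence, z* = 1.960.
p*(1−p*) = 0.2500.
Required n before rounding: 3.841600 × 0.2500 / 0.067² = 213.945.
Rounding up, n = 214.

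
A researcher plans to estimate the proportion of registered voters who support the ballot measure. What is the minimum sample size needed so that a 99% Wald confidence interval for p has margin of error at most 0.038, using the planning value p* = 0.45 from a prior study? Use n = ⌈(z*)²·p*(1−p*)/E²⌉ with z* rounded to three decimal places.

The 99% critical value is z* = 2.576.
p*(1−p*) = 0.45·0.55 = 0.2475.
(z*)²·p*(1−p*)/E² = 6.635776·0.2475/0.001444 = 1137.365.
Rounding up, n = 1138.

n = 1138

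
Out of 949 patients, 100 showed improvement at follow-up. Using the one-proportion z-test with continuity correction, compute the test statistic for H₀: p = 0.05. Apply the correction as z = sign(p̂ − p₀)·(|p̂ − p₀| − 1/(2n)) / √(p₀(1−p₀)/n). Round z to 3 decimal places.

Sample proportion p̂ = 100/949 = 0.10537. p̂ − p₀ = 0.055374.
Continuity correction 1/(2n) = 1/1898 = 0.000527.
Corrected numerator: |0.055374| − 0.000527 = 0.054847.
SE₀ = √(0.05·0.95/949) = 0.007075.
z = (+)0.054847/0.007075 = 7.752.

z = 7.752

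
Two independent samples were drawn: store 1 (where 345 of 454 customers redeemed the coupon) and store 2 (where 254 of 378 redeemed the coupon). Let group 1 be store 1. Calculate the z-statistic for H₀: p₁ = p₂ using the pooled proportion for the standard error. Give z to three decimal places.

Sample proportions: p̂₁ = 345/454 = 0.75991 and p̂₂ = 254/378 = 0.67196.
Pooling: p̂ = 599/832 = 0.71995.
Pooled SE = √[0.2016212·0.00484815] ≈ 0.031265.
z = (p̂₁ − p̂₂)/SE = (0.75991 − 0.67196)/0.031265 = 0.08795/0.031265 = 2.813.

z = 2.813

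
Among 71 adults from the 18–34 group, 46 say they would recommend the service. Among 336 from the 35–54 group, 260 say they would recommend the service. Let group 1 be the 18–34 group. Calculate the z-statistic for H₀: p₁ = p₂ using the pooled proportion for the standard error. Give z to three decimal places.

p̂₁ = 46/71 = 0.64789, p̂₂ = 260/336 = 0.77381.
Pooling: p̂ = 306/407 = 0.75184.
SE = √[p̂(1−p̂)(1/n₁+1/n₂)] = √[0.75184·0.24816·(1/71+1/336)] ≈ 0.056419.
z = -0.12592/0.056419 = -2.232.

z = -2.232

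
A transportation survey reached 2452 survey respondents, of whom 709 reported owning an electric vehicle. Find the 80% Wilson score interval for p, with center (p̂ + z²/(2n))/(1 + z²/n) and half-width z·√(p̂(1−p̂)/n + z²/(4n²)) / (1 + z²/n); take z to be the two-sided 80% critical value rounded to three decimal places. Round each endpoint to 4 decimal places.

(0.2776, 0.3010)

p̂ = 709/2452 = 0.28915; z = 1.282, so z² = 1.643524.
1 + z²/n = 1.000670.
Adjusted center: (0.28915 + z²/(2n))/1.000670 = 0.28929.
Radicand: p̂(1−p̂)/n + z²/(4n²) = 0.000083827 + 0.000000068 = 0.000083895.
Half-width = 1.282·√0.000083895/1.000670 = 0.01173.
So the interval runs from 0.2776 to 0.3010.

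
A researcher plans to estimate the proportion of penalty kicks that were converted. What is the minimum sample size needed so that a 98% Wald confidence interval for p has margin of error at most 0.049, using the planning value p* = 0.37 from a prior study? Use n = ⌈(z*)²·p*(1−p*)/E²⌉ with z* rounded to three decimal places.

n = 526

For 98% confidence, z* = 2.326.
p*(1−p*) = 0.37·0.63 = 0.2331.
Required n before rounding: 5.410276 × 0.2331 / 0.049² = 525.254.
⌈525.254⌉ = 526.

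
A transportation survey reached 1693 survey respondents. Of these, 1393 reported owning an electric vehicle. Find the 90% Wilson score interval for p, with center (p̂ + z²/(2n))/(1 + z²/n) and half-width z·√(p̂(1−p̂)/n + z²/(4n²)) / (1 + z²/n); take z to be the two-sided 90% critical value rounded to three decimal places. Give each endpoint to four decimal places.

(0.8070, 0.8375)

Here p̂ = 1393/1693 = 0.82280 and z = 1.645 (z² = 2.706025).
1 + z²/n = 1.001598.
Adjusted center: (0.82280 + z²/(2n))/1.001598 = 0.82228.
Radicand: p̂(1−p̂)/n + z²/(4n²) = 0.000086119 + 0.000000236 = 0.000086355.
Half-width = z·√(radicand)/denom = 1.645·0.009293/1.001598 = 0.01526.
Interval: 0.82228 ± 0.01526 → (0.8070, 0.8375).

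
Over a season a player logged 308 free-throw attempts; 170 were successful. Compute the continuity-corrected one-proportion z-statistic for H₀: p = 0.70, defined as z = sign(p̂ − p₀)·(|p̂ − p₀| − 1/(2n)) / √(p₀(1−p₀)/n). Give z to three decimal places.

z = -5.608

p̂ = 170/308 = 0.55195. p̂ − p₀ = -0.148052.
Continuity correction 1/(2n) = 1/616 = 0.001623.
Corrected numerator: |-0.148052| − 0.001623 = 0.146429.
Under H₀, SE = √(p₀(1−p₀)/n) = √(0.70·0.30/308) = √0.000681818 = 0.026112.
z = −0.146429/0.026112 = -5.608.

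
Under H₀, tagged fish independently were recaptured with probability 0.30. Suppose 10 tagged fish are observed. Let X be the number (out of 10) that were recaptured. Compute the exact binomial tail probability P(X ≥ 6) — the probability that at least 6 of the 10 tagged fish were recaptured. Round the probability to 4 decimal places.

X ~ Binomial(n=10, p=0.30).
P(X ≥ 6) = Σ_{j=6}^{10} C(10,j)·0.30^j·0.70^{10−j}.
= 0.036757 + 0.009002 + 0.001447 + 0.000138 + 0.000006 = 0.0473.

P = 0.0473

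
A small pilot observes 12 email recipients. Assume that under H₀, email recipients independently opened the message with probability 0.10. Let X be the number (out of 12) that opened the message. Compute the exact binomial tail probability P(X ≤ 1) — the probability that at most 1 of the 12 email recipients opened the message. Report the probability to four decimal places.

X is binomial with n = 12 and p = 0.10.
P(X ≤ 1) = C(12,0)·0.10^0·0.90^12 + C(12,1)·0.10^1·0.90^11.
= 0.282430 + 0.376573 = 0.6590.

P = 0.6590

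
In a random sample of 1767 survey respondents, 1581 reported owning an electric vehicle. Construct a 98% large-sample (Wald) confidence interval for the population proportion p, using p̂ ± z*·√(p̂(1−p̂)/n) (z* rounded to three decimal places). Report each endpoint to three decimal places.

(0.878, 0.912)

The sample proportion is 1581/1767 = 0.89474.
SE(p̂) = √(0.89474·0.10526/1767) = 0.007301.
The 98% critical value is z* = 2.326.
Margin = 2.326·0.007301 = 0.01698.
CI: 0.89474 ± 0.01698 = (0.878, 0.912).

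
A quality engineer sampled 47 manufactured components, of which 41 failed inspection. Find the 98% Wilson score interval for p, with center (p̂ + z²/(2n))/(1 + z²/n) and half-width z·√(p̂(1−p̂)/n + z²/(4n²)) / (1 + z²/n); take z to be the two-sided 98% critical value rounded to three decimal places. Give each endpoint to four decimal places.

(0.7200, 0.9478)

Here p̂ = 41/47 = 0.87234 and z = 2.326 (z² = 5.410276).
1 + z²/n = 1.115112.
Center = (0.87234 + 0.057556)/1.115112 = 0.83390.
Radicand: p̂(1−p̂)/n + z²/(4n²) = 0.002369417 + 0.000612299 = 0.002981716.
Half-width = 2.326·√0.002981716/1.115112 = 0.11390.
So the interval runs from 0.7200 to 0.9478.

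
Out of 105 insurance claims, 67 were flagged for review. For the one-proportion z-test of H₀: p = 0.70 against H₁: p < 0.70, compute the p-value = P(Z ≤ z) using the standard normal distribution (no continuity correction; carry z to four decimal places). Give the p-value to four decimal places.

p-value = 0.0831

The sample proportion is 67/105 = 0.63810.
SE₀ = √(0.70·0.30/105) = 0.044721.
Test statistic (full precision, shown to 4 dp): z = (67/105 − 0.70)/SE₀ ≈ -1.3842.
From the standard normal, P(Z ≤ z) = 0.0831.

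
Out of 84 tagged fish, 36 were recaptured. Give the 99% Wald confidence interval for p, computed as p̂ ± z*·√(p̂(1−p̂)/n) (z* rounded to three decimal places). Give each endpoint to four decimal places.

p̂ = 36/84 = 0.42857.
SE(p̂) = √(0.42857·0.57143/84) = 0.053995.
The 99% critical value is z* = 2.576.
Margin = 2.576·0.053995 = 0.13909.
Interval: 0.42857 ± 0.13909 → (0.2895, 0.5677).

(0.2895, 0.5677)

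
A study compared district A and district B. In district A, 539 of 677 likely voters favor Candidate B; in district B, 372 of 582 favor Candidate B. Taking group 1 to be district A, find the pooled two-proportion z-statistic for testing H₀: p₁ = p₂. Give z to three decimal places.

z = 6.210

Sample proportions: p̂₁ = 539/677 = 0.79616 and p̂₂ = 372/582 = 0.63918.
Pooling: p̂ = 911/1259 = 0.72359.
SE = √[p̂(1−p̂)(1/n₁+1/n₂)] = √[0.72359·0.27641·(1/677+1/582)] ≈ 0.025280.
z = 0.15698/0.025280 = 6.210.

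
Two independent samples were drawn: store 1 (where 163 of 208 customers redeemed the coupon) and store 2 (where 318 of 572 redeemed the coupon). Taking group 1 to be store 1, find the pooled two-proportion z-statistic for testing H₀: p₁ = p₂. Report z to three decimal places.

Sample proportions: p̂₁ = 163/208 = 0.78365 and p̂₂ = 318/572 = 0.55594.
Pooled p̂ = (163+318)/(208+572) = 481/780 = 0.61667.
SE = √[p̂(1−p̂)(1/n₁+1/n₂)] = √[0.61667·0.38333·(1/208+1/572)] ≈ 0.039367.
z = (p̂₁ − p̂₂)/SE = (0.78365 − 0.55594)/0.039367 = 0.22771/0.039367 = 5.784.

z = 5.784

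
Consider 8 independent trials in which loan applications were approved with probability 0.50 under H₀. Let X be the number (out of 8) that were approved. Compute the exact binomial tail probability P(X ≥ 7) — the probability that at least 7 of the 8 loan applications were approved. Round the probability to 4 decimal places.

X is binomial with n = 8 and p = 0.50.
P(X ≥ 7) = C(8,7)·0.50^7·0.50^1 + C(8,8)·0.50^8·0.50^0.
= 0.031250 + 0.003906 = 0.0352.

P = 0.0352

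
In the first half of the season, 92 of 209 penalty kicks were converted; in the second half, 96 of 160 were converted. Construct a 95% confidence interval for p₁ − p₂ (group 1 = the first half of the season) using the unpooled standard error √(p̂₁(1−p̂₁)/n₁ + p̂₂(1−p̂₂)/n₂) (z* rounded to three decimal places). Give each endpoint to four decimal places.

p̂₁ = 92/209 = 0.44019, p̂₂ = 96/160 = 0.60000; p̂₁ − p̂₂ = -0.15981.
Unpooled SE = √(p̂₁(1−p̂₁)/n₁ + p̂₂(1−p̂₂)/n₂) = √(0.001179057 + 0.001500000) = 0.051760.
For 95% confidence, z* = 1.960. Margin = 1.960·0.051760 = 0.10145.
Interval: -0.15981 ± 0.10145 → (-0.2613, -0.0584).

(-0.2613, -0.0584)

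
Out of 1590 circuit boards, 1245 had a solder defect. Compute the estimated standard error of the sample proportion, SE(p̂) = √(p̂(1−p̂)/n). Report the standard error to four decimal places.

SE = 0.0103

The sample proportion is 1245/1590 = 0.78302.
p̂(1−p̂) = 0.169900.
Dividing by n and taking the root: √0.000106855 = 0.0103.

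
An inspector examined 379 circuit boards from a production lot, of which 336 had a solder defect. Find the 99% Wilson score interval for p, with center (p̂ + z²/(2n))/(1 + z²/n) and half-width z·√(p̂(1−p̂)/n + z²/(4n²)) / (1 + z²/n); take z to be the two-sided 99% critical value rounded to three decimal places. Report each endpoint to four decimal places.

Here p̂ = 336/379 = 0.88654 and z = 2.576 (z² = 6.635776).
1 + z²/n = 1.017509.
Center = (0.88654 + 0.008754)/1.017509 = 0.87989.
Radicand: p̂(1−p̂)/n + z²/(4n²) = 0.000265393 + 0.000011549 = 0.000276942.
Half-width = z·√(radicand)/denom = 2.576·0.016642/1.017509 = 0.04213.
CI: 0.87989 ± 0.04213 = (0.8378, 0.9220).

(0.8378, 0.9220)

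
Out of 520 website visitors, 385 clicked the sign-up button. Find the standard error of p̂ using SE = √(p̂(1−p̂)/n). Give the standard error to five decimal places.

The sample proportion is 385/520 = 0.74038.
p̂(1−p̂) = 0.74038·0.25962 = 0.192217.
Dividing by n and taking the root: √0.000369648 = 0.01923.

SE = 0.01923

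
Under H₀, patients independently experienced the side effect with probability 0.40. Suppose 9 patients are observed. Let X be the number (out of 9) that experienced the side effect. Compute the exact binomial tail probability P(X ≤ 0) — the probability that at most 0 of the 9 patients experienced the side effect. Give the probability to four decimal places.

X is binomial with n = 9 and p = 0.40.
P(X ≤ 0) = C(9,0)·0.40^0·0.60^9.
= 0.010078 = 0.0101.

P = 0.0101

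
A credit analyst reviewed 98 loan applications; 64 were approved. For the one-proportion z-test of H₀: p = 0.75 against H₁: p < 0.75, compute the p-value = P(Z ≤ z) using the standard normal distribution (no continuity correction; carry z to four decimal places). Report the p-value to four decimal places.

p-value = 0.0133

Sample proportion p̂ = 64/98 = 0.65306.
SE₀ = √(0.75·0.25/98) = 0.043741.
z = (p̂ − p₀)/SE = (64/98 − 0.75)/0.043741 ≈ -2.2162.
From the standard normal, P(Z ≤ z) = 0.0133.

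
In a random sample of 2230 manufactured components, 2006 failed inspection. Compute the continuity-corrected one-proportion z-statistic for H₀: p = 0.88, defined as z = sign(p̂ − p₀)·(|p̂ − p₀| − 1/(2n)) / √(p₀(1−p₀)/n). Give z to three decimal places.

With x = 2006 successes in n = 2230, p̂ = 0.89955. p̂ − p₀ = 0.019552.
Continuity correction 1/(2n) = 1/4460 = 0.000224.
Corrected numerator: |0.019552| − 0.000224 = 0.019328.
SE₀ = √(0.88·0.12/2230) = 0.006881.
z = +0.019328/0.006881 = 2.809.

z = 2.809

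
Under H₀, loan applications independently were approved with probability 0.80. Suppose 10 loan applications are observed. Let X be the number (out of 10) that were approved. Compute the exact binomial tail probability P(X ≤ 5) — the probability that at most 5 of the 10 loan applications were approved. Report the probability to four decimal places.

P = 0.0328

X ~ Binomial(n=10, p=0.80).
P(X ≤ 5) = Σ_{j=0}^{5} C(10,j)·0.80^j·0.20^{10−j}.
= 0.000000 + 0.000004 + 0.000074 + 0.000786 + 0.005505 + 0.026424 = 0.0328.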